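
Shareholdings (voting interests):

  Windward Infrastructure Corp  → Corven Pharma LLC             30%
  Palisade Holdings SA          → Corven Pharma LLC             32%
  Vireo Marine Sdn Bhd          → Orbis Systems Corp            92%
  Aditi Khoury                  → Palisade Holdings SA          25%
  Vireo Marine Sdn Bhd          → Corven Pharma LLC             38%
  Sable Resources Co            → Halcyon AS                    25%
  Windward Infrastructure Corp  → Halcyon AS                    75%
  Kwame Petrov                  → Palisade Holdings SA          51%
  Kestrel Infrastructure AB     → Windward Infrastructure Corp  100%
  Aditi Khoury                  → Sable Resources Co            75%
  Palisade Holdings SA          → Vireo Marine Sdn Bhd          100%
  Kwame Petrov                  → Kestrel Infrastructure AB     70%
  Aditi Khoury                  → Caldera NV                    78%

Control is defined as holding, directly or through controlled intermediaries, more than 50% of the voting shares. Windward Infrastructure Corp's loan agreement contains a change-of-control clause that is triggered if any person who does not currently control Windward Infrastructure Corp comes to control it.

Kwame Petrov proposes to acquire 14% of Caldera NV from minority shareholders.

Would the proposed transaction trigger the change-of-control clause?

The purchase changes only Kwame's holdings, so Kwame is the only person who could newly come to control Windward.
Kwame holds 70% of Kestrel, so Kwame controls Kestrel.
Kestrel holds 100% of Windward, so Kwame controls Windward.
So Kwame already controls Windward before the transaction.
After the purchase, Kwame holds 14% of Caldera directly.
Kwame controlled Windward already, so this is not a new person acquiring control; every other person's position is unchanged or reduced.
No new person acquires control, so the clause is not triggered.

No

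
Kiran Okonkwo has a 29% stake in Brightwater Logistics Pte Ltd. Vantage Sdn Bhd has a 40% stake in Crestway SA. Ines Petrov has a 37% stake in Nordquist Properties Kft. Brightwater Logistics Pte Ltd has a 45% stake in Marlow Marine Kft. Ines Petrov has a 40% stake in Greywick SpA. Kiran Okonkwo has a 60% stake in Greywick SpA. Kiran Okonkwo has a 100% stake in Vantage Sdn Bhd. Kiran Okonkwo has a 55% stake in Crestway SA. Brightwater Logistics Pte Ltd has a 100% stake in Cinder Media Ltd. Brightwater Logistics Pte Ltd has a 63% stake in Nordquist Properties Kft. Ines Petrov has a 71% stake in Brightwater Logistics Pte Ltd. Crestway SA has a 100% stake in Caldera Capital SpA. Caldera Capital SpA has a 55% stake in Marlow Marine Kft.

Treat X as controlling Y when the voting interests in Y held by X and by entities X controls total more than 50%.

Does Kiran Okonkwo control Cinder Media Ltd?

No

Kiran holds 100% of Vantage, so Kiran controls Vantage.
Kiran holds 60% of Greywick, so Kiran controls Greywick.
Vantage and Kiran together hold 40% + 55% = 95% of Crestway, so Kiran controls Crestway.
Crestway holds 100% of Caldera, so Kiran controls Caldera.
Caldera holds 55% of Marlow, so Kiran controls Marlow.
Neither Kiran nor any entity Kiran controls holds any voting interest in Cinder.
So Kiran does not control Cinder.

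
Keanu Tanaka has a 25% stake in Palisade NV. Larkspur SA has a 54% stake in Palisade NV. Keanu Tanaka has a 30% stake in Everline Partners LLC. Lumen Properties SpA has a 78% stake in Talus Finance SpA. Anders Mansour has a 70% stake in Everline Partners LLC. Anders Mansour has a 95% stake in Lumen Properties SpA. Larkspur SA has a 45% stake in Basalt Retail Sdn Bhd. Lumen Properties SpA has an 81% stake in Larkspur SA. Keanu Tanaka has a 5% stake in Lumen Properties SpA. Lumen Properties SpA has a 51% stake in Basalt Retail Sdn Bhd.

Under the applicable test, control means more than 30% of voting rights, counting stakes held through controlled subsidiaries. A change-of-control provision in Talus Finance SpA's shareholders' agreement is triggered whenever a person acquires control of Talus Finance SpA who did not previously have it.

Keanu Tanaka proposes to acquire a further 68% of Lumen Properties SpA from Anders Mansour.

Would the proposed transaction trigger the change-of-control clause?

The purchase adds only to Keanu's holdings (Anders's stake shrinks), so Keanu is the only person who could newly come to control Talus.
Keanu's largest direct stake is 30% in Everline, which does not meet the threshold, so Keanu controls no company.
Neither Keanu nor any entity Keanu controls holds any voting interest in Talus.
So before the transaction, Keanu does not control Talus.
After the purchase, Keanu's direct stake in Lumen rises to 5% + 68% = 73%, and Anders's stake falls to 27%.
Keanu holds 73% of Lumen, so Keanu controls Lumen.
Lumen holds 78% of Talus, so Keanu controls Talus.
Keanu did not control Talus before and does after, so the clause is triggered.

Yes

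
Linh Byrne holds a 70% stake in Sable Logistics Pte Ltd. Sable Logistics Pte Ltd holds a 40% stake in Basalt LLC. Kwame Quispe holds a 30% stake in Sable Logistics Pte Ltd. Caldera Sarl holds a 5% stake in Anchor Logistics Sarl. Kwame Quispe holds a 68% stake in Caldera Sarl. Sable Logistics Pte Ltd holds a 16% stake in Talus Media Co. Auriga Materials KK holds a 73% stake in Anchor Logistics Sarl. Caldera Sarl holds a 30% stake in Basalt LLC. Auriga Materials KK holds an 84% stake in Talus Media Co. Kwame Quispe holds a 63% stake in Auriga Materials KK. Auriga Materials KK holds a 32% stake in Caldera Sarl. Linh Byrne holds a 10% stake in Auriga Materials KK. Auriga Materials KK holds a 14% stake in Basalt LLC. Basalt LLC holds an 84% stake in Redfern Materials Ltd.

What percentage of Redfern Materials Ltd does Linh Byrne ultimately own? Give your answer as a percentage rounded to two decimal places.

Linh reaches Redfern along 3 paths.
Via Auriga → Caldera → Basalt: 10% × 32% × 30% × 84% = 0.8064%.
Via Sable → Basalt: 70% × 40% × 84% = 23.52%.
Via Auriga → Basalt: 10% × 14% × 84% = 1.176%.
Total: 0.8064% + 23.52% + 1.176% = 25.5024%.
Rounded: 25.50%.

25.50%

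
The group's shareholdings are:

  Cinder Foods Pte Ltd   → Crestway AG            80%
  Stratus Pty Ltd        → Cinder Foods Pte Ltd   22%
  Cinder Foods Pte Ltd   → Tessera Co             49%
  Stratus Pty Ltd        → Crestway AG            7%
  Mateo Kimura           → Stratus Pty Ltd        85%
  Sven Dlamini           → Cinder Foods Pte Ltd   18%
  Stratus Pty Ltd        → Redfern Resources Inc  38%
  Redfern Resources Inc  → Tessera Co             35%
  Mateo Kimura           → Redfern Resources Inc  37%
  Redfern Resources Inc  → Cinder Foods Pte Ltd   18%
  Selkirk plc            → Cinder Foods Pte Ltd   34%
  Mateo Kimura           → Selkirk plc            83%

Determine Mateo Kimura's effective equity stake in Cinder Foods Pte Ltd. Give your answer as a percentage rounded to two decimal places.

59.39%

Mateo reaches Cinder along 4 paths.
Via Stratus: 85% × 22% = 18.7%.
Via Redfern: 37% × 18% = 6.66%.
Via Stratus → Redfern: 85% × 38% × 18% = 5.814%.
Via Selkirk: 83% × 34% = 28.22%.
Total: 18.7% + 6.66% + 5.814% + 28.22% = 59.394%.
Rounded: 59.39%.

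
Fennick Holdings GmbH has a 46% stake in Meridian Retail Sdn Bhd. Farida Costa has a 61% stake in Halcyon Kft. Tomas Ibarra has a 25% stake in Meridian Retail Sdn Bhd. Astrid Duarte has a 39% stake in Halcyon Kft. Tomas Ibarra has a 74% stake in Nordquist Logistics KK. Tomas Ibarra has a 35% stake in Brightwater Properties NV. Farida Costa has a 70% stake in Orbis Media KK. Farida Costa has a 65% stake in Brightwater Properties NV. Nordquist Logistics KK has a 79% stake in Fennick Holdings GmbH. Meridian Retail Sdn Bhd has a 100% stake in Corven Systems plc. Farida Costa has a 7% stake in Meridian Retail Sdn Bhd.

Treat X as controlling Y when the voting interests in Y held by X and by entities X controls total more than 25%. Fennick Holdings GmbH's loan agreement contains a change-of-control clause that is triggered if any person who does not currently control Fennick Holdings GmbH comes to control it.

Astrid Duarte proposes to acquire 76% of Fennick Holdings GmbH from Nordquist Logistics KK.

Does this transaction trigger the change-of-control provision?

The purchase adds only to Astrid's holdings (Nordquist's stake shrinks), so Astrid is the only person who could newly come to control Fennick.
Astrid holds 39% of Halcyon, so Astrid controls Halcyon.
Neither Astrid nor any entity Astrid controls holds any voting interest in Fennick.
So before the transaction, Astrid does not control Fennick.
After the purchase, Astrid holds 76% of Fennick directly, and Nordquist's stake falls to 3%.
Astrid holds 76% of Fennick, so Astrid controls Fennick.
Astrid did not control Fennick before and does after, so the clause is triggered.

Yes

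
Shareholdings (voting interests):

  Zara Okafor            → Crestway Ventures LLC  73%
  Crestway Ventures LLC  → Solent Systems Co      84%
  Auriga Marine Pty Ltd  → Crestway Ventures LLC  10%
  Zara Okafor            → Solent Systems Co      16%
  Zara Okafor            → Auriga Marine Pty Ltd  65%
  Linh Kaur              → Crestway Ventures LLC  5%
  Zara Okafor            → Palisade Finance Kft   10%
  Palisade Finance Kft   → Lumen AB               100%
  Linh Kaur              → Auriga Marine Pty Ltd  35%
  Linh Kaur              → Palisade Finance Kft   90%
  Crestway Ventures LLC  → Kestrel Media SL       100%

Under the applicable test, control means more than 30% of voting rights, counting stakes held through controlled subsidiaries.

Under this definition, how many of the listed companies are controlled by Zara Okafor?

Zara holds 65% of Auriga, so Zara controls Auriga.
Zara and Auriga together hold 73% + 10% = 83% of Crestway, so Zara controls Crestway.
Crestway holds 100% of Kestrel, so Zara controls Kestrel.
Crestway and Zara together hold 84% + 16% = 100% of Solent, so Zara controls Solent.
No other company's threshold is met.
Zara controls 4 companies.

4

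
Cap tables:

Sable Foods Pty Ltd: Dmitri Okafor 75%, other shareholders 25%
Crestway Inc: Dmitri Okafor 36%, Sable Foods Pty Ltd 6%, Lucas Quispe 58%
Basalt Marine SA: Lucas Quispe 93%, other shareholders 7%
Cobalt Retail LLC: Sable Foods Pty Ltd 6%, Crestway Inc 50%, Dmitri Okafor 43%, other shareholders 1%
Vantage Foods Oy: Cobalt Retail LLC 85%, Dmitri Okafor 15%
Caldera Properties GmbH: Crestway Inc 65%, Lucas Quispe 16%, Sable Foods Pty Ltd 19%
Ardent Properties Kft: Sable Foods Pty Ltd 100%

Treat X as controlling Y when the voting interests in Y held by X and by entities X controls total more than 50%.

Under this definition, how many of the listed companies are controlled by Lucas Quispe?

Lucas holds 58% of Crestway, so Lucas controls Crestway.
Lucas holds 93% of Basalt, so Lucas controls Basalt.
Crestway and Lucas together hold 65% + 16% = 81% of Caldera, so Lucas controls Caldera.
No other company's threshold is met.
Lucas controls 3 companies.

3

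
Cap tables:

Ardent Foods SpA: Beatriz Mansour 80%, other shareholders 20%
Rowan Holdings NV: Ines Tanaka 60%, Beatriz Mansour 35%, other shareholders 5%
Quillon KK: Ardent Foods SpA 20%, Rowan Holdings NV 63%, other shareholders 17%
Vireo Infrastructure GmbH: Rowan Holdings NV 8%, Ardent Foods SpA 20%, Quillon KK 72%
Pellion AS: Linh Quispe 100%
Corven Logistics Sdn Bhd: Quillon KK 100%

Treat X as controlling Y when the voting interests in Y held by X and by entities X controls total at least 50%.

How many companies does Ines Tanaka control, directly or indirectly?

4

Ines holds 60% of Rowan, so Ines controls Rowan.
Rowan holds 63% of Quillon, so Ines controls Quillon.
Rowan and Quillon together hold 8% + 72% = 80% of Vireo, so Ines controls Vireo.
Quillon holds 100% of Corven, so Ines controls Corven.
No other company's threshold is met.
Ines controls 4 companies.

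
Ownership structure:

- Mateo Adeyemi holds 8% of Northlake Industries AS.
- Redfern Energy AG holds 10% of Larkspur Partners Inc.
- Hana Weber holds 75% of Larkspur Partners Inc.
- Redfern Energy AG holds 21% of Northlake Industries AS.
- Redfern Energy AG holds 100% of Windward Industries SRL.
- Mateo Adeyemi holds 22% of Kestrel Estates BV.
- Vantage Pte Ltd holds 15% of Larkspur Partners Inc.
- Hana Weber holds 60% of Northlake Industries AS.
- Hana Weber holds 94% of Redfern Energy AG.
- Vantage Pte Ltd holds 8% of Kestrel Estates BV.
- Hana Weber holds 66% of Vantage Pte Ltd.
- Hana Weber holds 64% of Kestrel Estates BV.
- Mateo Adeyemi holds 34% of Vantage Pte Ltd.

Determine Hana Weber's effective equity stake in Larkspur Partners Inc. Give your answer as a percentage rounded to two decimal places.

94.30%

Hana reaches Larkspur along 3 paths.
Via Vantage: 66% × 15% = 9.9%.
Via Redfern: 94% × 10% = 9.4%.
Direct stake: 75% = 75%.
Total: 9.9% + 9.4% + 75% = 94.3%.
Rounded: 94.30%.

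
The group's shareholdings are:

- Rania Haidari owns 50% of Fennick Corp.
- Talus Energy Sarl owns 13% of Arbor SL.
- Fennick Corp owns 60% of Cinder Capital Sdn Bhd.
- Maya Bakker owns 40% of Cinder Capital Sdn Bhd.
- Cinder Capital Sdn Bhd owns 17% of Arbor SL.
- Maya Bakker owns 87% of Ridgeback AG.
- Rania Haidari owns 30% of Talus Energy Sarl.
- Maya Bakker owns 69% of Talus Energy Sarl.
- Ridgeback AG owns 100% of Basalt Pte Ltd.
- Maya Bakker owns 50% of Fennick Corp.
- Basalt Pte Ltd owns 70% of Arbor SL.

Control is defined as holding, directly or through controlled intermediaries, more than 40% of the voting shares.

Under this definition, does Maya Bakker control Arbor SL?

Maya holds 69% of Talus, so Maya controls Talus.
Maya holds 50% of Fennick, so Maya controls Fennick.
Maya and Fennick together hold 40% + 60% = 100% of Cinder, so Maya controls Cinder.
Maya holds 87% of Ridgeback, so Maya controls Ridgeback.
Ridgeback holds 100% of Basalt, so Maya controls Basalt.
Talus and Basalt and Cinder together hold 13% + 70% + 17% = 100% of Arbor, so Maya controls Arbor.

Yes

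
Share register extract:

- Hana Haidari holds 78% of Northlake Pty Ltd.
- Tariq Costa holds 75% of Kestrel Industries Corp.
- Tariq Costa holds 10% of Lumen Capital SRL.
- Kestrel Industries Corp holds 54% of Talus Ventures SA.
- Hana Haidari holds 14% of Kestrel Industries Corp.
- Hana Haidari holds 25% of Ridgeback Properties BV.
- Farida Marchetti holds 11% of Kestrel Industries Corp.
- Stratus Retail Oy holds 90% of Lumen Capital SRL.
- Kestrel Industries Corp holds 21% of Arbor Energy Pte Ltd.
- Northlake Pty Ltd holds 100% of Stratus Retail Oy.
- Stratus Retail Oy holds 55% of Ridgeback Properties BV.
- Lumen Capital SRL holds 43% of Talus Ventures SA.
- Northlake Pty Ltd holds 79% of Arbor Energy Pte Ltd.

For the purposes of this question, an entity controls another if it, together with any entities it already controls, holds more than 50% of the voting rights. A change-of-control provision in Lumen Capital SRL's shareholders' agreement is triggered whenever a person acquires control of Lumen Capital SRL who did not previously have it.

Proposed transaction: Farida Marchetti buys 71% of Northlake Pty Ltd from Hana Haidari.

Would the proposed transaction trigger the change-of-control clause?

The purchase adds only to Farida's holdings (Hana's stake shrinks), so Farida is the only person who could newly come to control Lumen.
Farida's largest direct stake is 11% in Kestrel, which does not meet the threshold, so Farida controls no company.
Neither Farida nor any entity Farida controls holds any voting interest in Lumen.
So before the transaction, Farida does not control Lumen.
After the purchase, Farida holds 71% of Northlake directly, and Hana's stake falls to 7%.
Farida holds 71% of Northlake, so Farida controls Northlake.
Northlake holds 100% of Stratus, so Farida controls Stratus.
Stratus holds 90% of Lumen, so Farida controls Lumen.
Farida did not control Lumen before and does after, so the clause is triggered.

Yes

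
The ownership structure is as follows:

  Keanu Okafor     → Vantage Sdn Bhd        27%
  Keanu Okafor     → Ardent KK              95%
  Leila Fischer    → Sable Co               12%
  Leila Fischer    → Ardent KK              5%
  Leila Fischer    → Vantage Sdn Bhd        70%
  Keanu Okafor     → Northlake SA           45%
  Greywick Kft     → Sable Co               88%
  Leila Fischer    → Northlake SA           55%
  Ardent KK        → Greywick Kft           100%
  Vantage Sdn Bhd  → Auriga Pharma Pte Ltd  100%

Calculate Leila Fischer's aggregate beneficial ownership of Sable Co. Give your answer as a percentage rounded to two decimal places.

Leila reaches Sable along 2 paths.
Direct stake: 12% = 12%.
Via Ardent → Greywick: 5% × 100% × 88% = 4.4%.
Total: 12% + 4.4% = 16.4%.
Rounded: 16.40%.

16.40%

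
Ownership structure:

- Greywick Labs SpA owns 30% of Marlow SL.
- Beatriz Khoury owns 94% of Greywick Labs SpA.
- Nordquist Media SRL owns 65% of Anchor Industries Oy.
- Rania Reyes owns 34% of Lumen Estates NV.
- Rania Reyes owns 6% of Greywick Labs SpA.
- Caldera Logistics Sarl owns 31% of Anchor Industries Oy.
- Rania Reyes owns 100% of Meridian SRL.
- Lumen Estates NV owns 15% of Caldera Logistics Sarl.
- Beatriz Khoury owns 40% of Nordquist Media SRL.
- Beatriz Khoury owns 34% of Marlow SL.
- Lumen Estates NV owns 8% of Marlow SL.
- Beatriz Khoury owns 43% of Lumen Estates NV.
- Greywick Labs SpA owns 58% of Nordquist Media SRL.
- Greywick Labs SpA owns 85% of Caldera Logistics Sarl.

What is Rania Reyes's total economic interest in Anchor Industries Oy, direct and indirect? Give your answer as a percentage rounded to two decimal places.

5.42%

Rania reaches Anchor along 3 paths.
Via Greywick → Nordquist: 6% × 58% × 65% = 2.262%.
Via Lumen → Caldera: 34% × 15% × 31% = 1.581%.
Via Greywick → Caldera: 6% × 85% × 31% = 1.581%.
Total: 2.262% + 1.581% + 1.581% = 5.424%.
Rounded: 5.42%.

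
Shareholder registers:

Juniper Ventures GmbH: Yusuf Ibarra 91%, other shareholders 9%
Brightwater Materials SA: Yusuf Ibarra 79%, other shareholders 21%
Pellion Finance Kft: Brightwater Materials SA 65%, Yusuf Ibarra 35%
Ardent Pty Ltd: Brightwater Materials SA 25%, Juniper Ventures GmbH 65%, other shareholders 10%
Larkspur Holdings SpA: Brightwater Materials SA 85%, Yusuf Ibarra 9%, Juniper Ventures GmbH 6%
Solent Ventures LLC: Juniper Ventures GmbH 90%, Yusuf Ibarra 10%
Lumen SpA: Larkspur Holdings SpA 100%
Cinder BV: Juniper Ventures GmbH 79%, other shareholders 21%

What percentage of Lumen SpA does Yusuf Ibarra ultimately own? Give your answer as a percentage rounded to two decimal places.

81.61%

Yusuf reaches Lumen along 3 paths.
Via Brightwater → Larkspur: 79% × 85% × 100% = 67.15%.
Via Larkspur: 9% × 100% = 9%.
Via Juniper → Larkspur: 91% × 6% × 100% = 5.46%.
Total: 67.15% + 9% + 5.46% = 81.61%.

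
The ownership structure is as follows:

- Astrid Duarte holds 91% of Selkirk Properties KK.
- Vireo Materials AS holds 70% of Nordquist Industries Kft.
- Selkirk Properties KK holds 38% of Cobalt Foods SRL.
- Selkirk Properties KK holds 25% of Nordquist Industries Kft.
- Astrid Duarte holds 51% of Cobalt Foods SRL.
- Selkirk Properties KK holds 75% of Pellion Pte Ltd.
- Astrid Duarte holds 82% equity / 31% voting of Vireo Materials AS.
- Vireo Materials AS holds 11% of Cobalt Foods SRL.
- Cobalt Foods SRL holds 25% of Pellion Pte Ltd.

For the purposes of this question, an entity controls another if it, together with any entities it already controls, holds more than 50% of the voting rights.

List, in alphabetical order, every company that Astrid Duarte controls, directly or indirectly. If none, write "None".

Astrid holds 91% of Selkirk, so Astrid controls Selkirk.
Astrid and Selkirk together hold 51% + 38% = 89% of Cobalt, so Astrid controls Cobalt.
Selkirk and Cobalt together hold 75% + 25% = 100% of Pellion, so Astrid controls Pellion.
No other company's threshold is met.

Cobalt Foods SRL, Pellion Pte Ltd, Selkirk Properties KK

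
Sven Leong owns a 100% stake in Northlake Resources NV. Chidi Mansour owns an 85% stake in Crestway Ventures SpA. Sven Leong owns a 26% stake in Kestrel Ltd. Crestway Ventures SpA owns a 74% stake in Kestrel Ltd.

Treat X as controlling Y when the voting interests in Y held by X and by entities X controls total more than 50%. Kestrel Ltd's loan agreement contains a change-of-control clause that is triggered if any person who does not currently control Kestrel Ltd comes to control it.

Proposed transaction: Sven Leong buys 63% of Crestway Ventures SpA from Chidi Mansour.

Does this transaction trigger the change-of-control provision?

The purchase adds only to Sven's holdings (Chidi's stake shrinks), so Sven is the only person who could newly come to control Kestrel.
Sven holds 100% of Northlake, so Sven controls Northlake.
In Kestrel, Sven's side holds only 26%, not > 50%.
So before the transaction, Sven does not control Kestrel.
After the purchase, Sven holds 63% of Crestway directly, and Chidi's stake falls to 22%.
Sven holds 63% of Crestway, so Sven controls Crestway.
Sven and Crestway together hold 26% + 74% = 100% of Kestrel, so Sven controls Kestrel.
Sven did not control Kestrel before and does after, so the clause is triggered.

Yes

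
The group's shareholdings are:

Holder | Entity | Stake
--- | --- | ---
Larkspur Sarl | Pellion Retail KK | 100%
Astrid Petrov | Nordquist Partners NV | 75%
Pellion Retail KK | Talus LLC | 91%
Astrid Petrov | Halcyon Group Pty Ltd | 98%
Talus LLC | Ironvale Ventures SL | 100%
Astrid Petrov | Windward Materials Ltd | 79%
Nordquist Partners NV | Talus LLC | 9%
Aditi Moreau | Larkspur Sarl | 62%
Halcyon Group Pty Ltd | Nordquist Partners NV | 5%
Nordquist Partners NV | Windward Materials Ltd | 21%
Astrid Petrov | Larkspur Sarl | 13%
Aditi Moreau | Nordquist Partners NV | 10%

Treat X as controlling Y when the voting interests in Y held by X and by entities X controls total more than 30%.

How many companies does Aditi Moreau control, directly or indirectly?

Aditi holds 62% of Larkspur, so Aditi controls Larkspur.
Larkspur holds 100% of Pellion, so Aditi controls Pellion.
Pellion holds 91% of Talus, so Aditi controls Talus.
Talus holds 100% of Ironvale, so Aditi controls Ironvale.
No other company's threshold is met.
Aditi controls 4 companies.

4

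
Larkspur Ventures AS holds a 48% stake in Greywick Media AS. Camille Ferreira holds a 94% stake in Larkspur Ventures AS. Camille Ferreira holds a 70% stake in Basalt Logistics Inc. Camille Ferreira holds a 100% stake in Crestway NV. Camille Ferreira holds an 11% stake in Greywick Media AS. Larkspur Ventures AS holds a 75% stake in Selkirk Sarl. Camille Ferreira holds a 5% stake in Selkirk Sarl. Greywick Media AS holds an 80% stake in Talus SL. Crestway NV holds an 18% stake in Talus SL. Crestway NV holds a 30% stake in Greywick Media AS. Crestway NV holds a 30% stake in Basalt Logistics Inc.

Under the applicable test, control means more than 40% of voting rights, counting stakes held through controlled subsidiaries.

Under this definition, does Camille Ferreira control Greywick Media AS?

Yes

Camille holds 100% of Crestway, so Camille controls Crestway.
Camille holds 94% of Larkspur, so Camille controls Larkspur.
Crestway and Larkspur and Camille together hold 30% + 48% + 11% = 89% of Greywick, so Camille controls Greywick.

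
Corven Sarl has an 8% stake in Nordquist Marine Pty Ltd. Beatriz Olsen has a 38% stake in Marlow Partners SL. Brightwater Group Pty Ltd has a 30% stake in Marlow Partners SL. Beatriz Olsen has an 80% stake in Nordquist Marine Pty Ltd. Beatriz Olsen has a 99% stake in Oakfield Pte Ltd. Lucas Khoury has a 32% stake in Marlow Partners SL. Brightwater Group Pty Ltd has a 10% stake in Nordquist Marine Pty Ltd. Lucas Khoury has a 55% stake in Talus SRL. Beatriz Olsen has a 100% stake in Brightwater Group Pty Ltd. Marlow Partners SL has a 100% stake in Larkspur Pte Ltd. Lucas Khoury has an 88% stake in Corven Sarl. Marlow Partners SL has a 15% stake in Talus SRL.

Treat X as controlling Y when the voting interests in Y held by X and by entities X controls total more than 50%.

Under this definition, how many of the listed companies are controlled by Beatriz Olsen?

5

Beatriz holds 100% of Brightwater, so Beatriz controls Brightwater.
Beatriz and Brightwater together hold 38% + 30% = 68% of Marlow, so Beatriz controls Marlow.
Beatriz holds 99% of Oakfield, so Beatriz controls Oakfield.
Marlow holds 100% of Larkspur, so Beatriz controls Larkspur.
Beatriz and Brightwater together hold 80% + 10% = 90% of Nordquist, so Beatriz controls Nordquist.
No other company's threshold is met.
Beatriz controls 5 companies.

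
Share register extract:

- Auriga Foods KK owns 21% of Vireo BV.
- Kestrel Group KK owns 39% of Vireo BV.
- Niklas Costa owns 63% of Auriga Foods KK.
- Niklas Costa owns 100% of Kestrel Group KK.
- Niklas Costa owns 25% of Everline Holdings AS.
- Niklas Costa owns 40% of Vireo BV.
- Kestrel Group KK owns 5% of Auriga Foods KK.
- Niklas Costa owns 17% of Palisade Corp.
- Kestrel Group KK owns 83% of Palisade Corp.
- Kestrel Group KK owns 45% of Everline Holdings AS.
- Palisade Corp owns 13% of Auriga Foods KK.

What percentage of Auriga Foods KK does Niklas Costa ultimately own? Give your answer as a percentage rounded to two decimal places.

Niklas reaches Auriga along 4 paths.
Via Kestrel: 100% × 5% = 5%.
Via Palisade: 17% × 13% = 2.21%.
Via Kestrel → Palisade: 100% × 83% × 13% = 10.79%.
Direct stake: 63% = 63%.
Total: 5% + 2.21% + 10.79% + 63% = 81%.
Rounded: 81.00%.

81.00%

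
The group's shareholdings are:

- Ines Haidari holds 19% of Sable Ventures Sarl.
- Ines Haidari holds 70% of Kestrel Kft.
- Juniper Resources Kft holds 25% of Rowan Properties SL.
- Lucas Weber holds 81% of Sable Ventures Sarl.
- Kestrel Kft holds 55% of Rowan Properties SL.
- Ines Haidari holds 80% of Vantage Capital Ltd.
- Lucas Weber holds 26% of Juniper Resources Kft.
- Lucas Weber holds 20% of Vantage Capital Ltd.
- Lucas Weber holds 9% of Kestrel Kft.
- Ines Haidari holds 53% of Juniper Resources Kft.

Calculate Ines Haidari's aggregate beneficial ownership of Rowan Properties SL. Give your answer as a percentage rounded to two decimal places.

Ines reaches Rowan along 2 paths.
Via Juniper: 53% × 25% = 13.25%.
Via Kestrel: 70% × 55% = 38.5%.
Total: 13.25% + 38.5% = 51.75%.

51.75%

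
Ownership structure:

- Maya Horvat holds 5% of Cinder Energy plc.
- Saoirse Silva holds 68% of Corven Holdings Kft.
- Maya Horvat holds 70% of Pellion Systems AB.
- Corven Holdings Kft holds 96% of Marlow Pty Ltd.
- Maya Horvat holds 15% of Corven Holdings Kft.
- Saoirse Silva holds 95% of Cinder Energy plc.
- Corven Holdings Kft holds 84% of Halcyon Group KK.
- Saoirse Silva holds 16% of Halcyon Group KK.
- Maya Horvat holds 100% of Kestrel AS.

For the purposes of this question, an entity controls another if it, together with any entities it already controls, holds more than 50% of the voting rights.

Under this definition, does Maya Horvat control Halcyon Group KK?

Maya holds 70% of Pellion, so Maya controls Pellion.
Maya holds 100% of Kestrel, so Maya controls Kestrel.
Neither Maya nor any entity Maya controls holds any voting interest in Halcyon.
So Maya does not control Halcyon.

No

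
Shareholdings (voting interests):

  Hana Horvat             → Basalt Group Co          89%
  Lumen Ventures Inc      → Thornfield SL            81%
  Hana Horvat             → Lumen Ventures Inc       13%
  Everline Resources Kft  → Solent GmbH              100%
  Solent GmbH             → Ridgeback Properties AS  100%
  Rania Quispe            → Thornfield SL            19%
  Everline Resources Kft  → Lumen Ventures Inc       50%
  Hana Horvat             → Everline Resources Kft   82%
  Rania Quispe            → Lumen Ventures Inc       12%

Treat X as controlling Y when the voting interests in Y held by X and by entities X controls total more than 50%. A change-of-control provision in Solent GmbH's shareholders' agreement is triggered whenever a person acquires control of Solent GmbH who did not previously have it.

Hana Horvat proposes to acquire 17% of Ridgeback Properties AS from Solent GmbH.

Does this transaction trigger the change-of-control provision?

No

The purchase adds only to Hana's holdings (Solent's stake shrinks), so Hana is the only person who could newly come to control Solent.
Hana holds 82% of Everline, so Hana controls Everline.
Everline holds 100% of Solent, so Hana controls Solent.
So Hana already controls Solent before the transaction.
After the purchase, Hana holds 17% of Ridgeback directly, and Solent's stake falls to 83%.
Hana controlled Solent already, so this is not a new person acquiring control; every other person's position is unchanged or reduced.
No new person acquires control, so the clause is not triggered.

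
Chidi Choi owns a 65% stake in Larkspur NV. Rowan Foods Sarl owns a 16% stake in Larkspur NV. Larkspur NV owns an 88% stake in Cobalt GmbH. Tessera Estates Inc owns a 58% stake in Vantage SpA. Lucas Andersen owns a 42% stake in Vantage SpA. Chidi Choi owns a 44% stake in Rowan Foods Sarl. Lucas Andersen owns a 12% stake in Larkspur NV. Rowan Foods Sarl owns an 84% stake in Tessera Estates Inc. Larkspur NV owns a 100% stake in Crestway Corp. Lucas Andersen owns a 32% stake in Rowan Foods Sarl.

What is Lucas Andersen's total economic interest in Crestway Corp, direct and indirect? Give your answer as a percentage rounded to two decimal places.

17.12%

Lucas reaches Crestway along 2 paths.
Via Rowan → Larkspur: 32% × 16% × 100% = 5.12%.
Via Larkspur: 12% × 100% = 12%.
Total: 5.12% + 12% = 17.12%.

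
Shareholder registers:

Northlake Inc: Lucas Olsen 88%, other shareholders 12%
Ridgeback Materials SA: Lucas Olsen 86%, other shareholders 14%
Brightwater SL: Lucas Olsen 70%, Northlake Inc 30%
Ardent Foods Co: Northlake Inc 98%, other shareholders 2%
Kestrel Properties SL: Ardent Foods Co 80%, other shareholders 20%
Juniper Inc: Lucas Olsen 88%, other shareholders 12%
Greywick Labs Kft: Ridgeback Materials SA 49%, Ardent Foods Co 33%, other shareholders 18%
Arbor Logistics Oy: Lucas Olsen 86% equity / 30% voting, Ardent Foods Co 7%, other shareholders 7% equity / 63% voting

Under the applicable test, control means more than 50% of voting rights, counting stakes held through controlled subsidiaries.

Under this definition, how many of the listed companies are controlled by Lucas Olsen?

Lucas holds 88% of Northlake, so Lucas controls Northlake.
Lucas holds 86% of Ridgeback, so Lucas controls Ridgeback.
Lucas and Northlake together hold 70% + 30% = 100% of Brightwater, so Lucas controls Brightwater.
Northlake holds 98% of Ardent, so Lucas controls Ardent.
Ardent holds 80% of Kestrel, so Lucas controls Kestrel.
Lucas holds 88% of Juniper, so Lucas controls Juniper.
Ridgeback and Ardent together hold 49% + 33% = 82% of Greywick, so Lucas controls Greywick.
No other company's threshold is met.
Lucas controls 7 companies.

7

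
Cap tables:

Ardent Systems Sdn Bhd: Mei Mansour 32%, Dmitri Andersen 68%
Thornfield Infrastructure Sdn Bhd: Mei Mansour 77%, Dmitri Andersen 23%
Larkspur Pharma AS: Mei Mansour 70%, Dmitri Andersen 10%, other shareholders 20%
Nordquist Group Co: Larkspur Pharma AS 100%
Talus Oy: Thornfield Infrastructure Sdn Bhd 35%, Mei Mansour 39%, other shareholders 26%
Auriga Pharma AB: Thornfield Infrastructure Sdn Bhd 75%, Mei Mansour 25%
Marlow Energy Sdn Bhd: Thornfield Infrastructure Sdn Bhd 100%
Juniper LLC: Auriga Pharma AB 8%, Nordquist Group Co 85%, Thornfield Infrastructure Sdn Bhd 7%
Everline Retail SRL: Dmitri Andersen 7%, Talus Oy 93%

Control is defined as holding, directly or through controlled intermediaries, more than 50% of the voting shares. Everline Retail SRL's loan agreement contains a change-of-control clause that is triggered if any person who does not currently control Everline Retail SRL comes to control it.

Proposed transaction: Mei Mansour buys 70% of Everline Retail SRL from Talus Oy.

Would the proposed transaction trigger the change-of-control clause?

No

The purchase adds only to Mei's holdings (Talus's stake shrinks), so Mei is the only person who could newly come to control Everline.
Mei holds 77% of Thornfield, so Mei controls Thornfield.
Thornfield and Mei together hold 35% + 39% = 74% of Talus, so Mei controls Talus.
Talus holds 93% of Everline, so Mei controls Everline.
So Mei already controls Everline before the transaction.
After the purchase, Mei holds 70% of Everline directly, and Talus's stake falls to 23%.
Mei controlled Everline already, so this is not a new person acquiring control; every other person's position is unchanged or reduced.
No new person acquires control, so the clause is not triggered.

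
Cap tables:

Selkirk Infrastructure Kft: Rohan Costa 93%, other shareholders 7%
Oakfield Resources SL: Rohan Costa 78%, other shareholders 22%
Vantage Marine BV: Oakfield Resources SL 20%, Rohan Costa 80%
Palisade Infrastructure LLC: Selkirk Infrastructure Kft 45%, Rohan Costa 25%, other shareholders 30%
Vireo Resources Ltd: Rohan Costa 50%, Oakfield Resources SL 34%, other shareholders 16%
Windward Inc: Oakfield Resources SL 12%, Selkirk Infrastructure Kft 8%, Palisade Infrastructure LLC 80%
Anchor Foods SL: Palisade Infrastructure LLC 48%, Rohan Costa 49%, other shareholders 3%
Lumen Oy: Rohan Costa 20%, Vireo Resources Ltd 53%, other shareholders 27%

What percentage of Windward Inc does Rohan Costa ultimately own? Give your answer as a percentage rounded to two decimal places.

70.28%

Rohan reaches Windward along 4 paths.
Via Oakfield: 78% × 12% = 9.36%.
Via Selkirk: 93% × 8% = 7.44%.
Via Selkirk → Palisade: 93% × 45% × 80% = 33.48%.
Via Palisade: 25% × 80% = 20%.
Total: 9.36% + 7.44% + 33.48% + 20% = 70.28%.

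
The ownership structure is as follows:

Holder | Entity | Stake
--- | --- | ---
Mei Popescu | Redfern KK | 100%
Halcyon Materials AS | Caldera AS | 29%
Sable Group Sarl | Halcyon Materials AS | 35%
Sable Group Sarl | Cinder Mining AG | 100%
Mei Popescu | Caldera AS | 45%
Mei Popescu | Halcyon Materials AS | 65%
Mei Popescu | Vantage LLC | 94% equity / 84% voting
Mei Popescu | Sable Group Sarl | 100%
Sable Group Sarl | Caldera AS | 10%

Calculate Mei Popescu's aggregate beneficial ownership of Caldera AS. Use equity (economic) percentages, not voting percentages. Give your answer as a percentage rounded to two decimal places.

Mei reaches Caldera along 4 paths.
Via Halcyon: 65% × 29% = 18.85%.
Via Sable → Halcyon: 100% × 35% × 29% = 10.15%.
Direct stake: 45% = 45%.
Via Sable: 100% × 10% = 10%.
Total: 18.85% + 10.15% + 45% + 10% = 84%.
Rounded: 84.00%.

84.00%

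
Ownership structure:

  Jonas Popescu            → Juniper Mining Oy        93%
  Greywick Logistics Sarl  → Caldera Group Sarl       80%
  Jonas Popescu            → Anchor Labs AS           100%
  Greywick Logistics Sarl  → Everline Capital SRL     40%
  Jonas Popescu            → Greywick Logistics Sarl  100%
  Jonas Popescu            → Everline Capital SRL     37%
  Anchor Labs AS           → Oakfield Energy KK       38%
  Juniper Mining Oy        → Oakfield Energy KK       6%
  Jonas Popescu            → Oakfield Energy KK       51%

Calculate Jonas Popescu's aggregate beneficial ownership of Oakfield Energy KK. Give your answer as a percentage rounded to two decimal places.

Jonas reaches Oakfield along 3 paths.
Via Anchor: 100% × 38% = 38%.
Direct stake: 51% = 51%.
Via Juniper: 93% × 6% = 5.58%.
Total: 38% + 51% + 5.58% = 94.58%.

94.58%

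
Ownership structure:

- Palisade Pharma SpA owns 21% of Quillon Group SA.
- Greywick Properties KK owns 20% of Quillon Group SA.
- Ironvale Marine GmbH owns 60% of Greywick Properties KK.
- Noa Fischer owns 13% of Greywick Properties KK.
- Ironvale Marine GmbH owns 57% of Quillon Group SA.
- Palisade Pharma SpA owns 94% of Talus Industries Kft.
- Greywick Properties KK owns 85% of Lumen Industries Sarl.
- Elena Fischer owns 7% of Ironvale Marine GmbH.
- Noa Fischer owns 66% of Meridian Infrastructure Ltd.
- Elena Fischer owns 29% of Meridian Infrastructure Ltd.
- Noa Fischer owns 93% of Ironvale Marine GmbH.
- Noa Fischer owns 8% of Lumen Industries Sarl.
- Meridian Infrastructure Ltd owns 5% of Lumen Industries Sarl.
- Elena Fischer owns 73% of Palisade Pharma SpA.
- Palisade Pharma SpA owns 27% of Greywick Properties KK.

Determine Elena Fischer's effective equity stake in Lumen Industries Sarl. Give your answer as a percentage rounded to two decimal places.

21.77%

Elena reaches Lumen along 3 paths.
Via Ironvale → Greywick: 7% × 60% × 85% = 3.57%.
Via Palisade → Greywick: 73% × 27% × 85% = 16.7535%.
Via Meridian: 29% × 5% = 1.45%.
Total: 3.57% + 16.7535% + 1.45% = 21.7735%.
Rounded: 21.77%.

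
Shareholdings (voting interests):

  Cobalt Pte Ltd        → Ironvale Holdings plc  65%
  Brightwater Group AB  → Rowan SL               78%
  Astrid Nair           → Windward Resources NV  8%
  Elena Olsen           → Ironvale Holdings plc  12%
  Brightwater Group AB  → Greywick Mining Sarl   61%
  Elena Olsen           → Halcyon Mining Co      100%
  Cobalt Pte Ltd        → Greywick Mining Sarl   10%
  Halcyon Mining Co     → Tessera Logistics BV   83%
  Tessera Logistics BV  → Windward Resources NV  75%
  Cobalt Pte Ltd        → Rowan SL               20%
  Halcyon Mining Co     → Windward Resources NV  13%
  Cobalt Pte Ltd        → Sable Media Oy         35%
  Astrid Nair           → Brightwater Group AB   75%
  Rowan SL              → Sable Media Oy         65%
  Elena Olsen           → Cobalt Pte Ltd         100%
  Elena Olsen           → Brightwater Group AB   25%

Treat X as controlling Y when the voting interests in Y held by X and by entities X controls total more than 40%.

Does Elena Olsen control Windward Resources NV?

Yes

Elena holds 100% of Halcyon, so Elena controls Halcyon.
Halcyon holds 83% of Tessera, so Elena controls Tessera.
Tessera and Halcyon together hold 75% + 13% = 88% of Windward, so Elena controls Windward.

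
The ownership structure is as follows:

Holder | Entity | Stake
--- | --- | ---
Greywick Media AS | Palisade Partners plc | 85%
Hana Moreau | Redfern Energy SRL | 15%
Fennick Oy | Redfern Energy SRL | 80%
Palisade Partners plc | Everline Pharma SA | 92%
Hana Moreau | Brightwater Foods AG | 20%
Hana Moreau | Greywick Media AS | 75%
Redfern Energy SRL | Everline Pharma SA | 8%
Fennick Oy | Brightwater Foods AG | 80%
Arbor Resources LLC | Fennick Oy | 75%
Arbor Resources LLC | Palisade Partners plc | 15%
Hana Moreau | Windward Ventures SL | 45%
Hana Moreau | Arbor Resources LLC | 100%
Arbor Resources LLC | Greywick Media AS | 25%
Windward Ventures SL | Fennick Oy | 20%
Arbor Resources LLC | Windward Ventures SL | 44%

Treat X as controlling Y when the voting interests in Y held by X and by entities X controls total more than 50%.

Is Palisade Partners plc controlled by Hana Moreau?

Yes

Hana holds 100% of Arbor, so Hana controls Arbor.
Hana and Arbor together hold 75% + 25% = 100% of Greywick, so Hana controls Greywick.
Greywick and Arbor together hold 85% + 15% = 100% of Palisade, so Hana controls Palisade.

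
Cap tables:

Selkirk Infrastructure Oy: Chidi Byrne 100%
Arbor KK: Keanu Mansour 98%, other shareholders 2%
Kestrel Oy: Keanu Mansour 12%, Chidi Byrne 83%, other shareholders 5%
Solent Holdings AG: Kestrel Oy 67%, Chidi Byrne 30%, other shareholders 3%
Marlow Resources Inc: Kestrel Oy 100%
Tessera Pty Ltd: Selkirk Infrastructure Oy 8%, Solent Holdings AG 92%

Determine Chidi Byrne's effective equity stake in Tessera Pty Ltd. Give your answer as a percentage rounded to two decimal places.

Chidi reaches Tessera along 3 paths.
Via Selkirk: 100% × 8% = 8%.
Via Kestrel → Solent: 83% × 67% × 92% = 51.1612%.
Via Solent: 30% × 92% = 27.6%.
Total: 8% + 51.1612% + 27.6% = 86.7612%.
Rounded: 86.76%.

86.76%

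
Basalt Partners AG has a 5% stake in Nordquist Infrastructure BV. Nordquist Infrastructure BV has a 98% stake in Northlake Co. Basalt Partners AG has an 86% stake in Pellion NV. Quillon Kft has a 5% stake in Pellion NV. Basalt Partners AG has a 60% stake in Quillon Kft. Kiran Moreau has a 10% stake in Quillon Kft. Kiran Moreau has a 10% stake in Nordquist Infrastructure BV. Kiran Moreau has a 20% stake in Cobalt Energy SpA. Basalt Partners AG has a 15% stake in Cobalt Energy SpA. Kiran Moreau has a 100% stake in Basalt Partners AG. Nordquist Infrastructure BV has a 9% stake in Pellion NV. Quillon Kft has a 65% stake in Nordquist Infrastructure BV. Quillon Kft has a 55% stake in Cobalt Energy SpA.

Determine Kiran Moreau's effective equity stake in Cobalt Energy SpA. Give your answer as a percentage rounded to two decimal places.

73.50%

Kiran reaches Cobalt along 4 paths.
Direct stake: 20% = 20%.
Via Quillon: 10% × 55% = 5.5%.
Via Basalt → Quillon: 100% × 60% × 55% = 33%.
Via Basalt: 100% × 15% = 15%.
Total: 20% + 5.5% + 33% + 15% = 73.5%.
Rounded: 73.50%.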